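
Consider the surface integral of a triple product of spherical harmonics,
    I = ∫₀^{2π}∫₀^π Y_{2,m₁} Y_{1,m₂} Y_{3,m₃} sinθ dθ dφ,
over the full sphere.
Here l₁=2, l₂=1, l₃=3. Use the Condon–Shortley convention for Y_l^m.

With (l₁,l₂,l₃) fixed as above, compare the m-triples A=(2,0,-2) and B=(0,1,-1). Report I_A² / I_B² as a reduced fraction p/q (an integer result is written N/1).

5/6

l's match ⇒ only the (l;m) 3-j factors differ between A and B.
A: triangle coeff Δ(2,1,3) = 1/105; Σ_t [0,0]: t=0:+1/24 = 1/24; (3j)²=1/21 [(2 1 3; 2 0 -2)], sign=-1
B: triangle coeff Δ(2,1,3) = 1/105; Σ_t [0,0]: t=0:+1/8 = 1/8; (3j)²=2/35 [(2 1 3; 0 1 -1)], sign=+1
I_A²/I_B² = (1/21)/(2/35) = 5/6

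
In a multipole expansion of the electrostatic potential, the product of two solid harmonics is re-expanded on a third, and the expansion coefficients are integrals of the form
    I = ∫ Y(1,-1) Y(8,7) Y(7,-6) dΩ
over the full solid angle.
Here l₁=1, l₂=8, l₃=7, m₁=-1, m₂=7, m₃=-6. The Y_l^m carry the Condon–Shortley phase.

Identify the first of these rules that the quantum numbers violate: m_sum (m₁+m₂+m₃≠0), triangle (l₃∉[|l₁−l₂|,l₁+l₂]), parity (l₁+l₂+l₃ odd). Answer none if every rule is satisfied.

azimuthal sum: -1 + 7 − 6 = 0  ✓
7 ≤ 7 ≤ 9 (triangle on l)  ✓
L = 1 + 8 + 7 = 16 (even)  ✓

none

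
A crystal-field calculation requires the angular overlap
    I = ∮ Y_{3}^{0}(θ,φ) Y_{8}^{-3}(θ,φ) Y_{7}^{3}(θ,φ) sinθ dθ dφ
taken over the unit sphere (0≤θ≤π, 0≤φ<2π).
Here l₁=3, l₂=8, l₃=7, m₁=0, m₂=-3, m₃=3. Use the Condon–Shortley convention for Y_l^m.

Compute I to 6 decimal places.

Checks pass: Σm=0; 18 even; l₃=7∈[5,11].
(2·3+1)(2·8+1)(2·7+1) = 1785
Δ: 4! 2! 12! / 19! → 1/5290740
sum: t=1:−1/7257600 t=2:+1/2073600 t=3:−1/7257600 = 1/4838400
3j²(3 8 7; 0 0 0) = Δ·Π!·Σ² = 252/20995  (sign -1)
sum: t=1:−1/11612160 t=2:+1/8709120 t=3:−1/87091200 = 1/58060800
3j²(3 8 7; 0 -3 3) = Δ·Π!·Σ² = 99/117572  (sign +1)
combine: 4πI² = 1785·252/20995·99/117572 = 18711/1037153
take √, sign -1: I = -0.03788979

-0.037890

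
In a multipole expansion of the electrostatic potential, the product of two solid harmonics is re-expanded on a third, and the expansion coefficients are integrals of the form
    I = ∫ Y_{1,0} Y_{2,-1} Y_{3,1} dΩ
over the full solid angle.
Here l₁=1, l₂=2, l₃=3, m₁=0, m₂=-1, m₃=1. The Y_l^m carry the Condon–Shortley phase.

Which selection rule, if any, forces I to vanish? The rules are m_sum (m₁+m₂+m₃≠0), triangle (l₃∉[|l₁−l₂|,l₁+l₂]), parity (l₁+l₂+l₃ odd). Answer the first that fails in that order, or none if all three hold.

Σmᵢ = 0  ✓
l₃∈[|l₁−l₂|,l₁+l₂]=[1,3], have l₃=3  ✓
Σlᵢ = 6 ⇒ even  ✓

none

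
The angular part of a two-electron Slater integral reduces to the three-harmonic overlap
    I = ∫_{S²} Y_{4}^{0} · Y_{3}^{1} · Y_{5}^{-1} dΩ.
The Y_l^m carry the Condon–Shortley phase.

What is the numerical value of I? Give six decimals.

Checks pass: Σm=0; 12 even; l₃=5∈[1,7].
(2·4+1)(2·3+1)(2·5+1) = 693
Δ: 2! 6! 4! / 13! → 1/180180
sum: t=0:+1/576 t=1:−1/144 t=2:+1/576 = -1/288
3j²(4 3 5; 0 0 0) = Δ·Π!·Σ² = 20/1001  (sign +1)
sum: t=0:+1/2304 t=1:−1/216 t=2:+1/384 = -11/6912
3j²(4 3 5; 0 1 -1) = Δ·Π!·Σ² = 11/1638  (sign -1)
combine: 4πI² = 693·20/1001·11/1638 = 110/1183
take √, sign -1: I = -0.08601992

-0.086020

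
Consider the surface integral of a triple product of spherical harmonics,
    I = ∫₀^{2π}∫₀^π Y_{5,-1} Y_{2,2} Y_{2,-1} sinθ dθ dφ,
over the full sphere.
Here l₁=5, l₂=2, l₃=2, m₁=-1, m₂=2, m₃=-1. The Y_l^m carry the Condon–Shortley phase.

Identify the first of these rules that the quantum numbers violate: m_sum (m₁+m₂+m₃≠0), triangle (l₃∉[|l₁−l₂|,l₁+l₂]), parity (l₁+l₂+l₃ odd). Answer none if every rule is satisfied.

m₁+m₂+m₃ = -1 + 2 − 1 = 0  ✓
triangle: |5−2|=3 ≤ l₃=2 ≤ 5+2=7  ✗
parity: l₁+l₂+l₃ = 9 is odd

triangle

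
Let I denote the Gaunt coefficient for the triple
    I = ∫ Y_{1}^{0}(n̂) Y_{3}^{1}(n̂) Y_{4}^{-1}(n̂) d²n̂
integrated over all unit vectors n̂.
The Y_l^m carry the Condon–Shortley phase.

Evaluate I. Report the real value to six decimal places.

m-sum 0 ✓  L=8 even ✓  2≤4≤4 ✓
Π(2lᵢ+1) = 3×7×9 = 189
triangle coeff Δ(1,3,4) = 1/252
Σ_t [0,0]: t=0:+1/36 = 1/36
(3j)²=4/63 [(1 3 4; 0 0 0)], sign=+1
Σ_t [0,0]: t=0:+1/48 = 1/48
(3j)²=5/84 [(1 3 4; 0 1 -1)], sign=-1
⇒ 4πI² = 5/7
I = (-1)√(5/7/(4π)) = -0.23841361

-0.238414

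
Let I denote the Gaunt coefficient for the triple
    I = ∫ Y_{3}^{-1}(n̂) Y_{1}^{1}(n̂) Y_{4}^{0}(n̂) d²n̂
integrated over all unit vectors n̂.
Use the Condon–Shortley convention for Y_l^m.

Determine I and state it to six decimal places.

Checks pass: Σm=0; 8 even; l₃=4∈[2,4].
(2·3+1)(2·1+1)(2·4+1) = 189
Δ: 0! 6! 2! / 9! → 1/252
sum: t=0:+1/36 = 1/36
3j²(3 1 4; 0 0 0) = Δ·Π!·Σ² = 4/63  (sign +1)
sum: t=0:+1/96 = 1/96
3j²(3 1 4; -1 1 0) = Δ·Π!·Σ² = 1/42  (sign +1)
combine: 4πI² = 189·4/63·1/42 = 2/7
take √, sign +1: I = 0.15078601

0.150786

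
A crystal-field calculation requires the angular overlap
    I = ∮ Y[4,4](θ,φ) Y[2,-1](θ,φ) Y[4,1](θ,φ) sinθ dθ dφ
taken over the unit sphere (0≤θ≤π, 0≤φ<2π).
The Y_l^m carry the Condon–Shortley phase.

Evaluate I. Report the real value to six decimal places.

0.000000

m-sum = 4 − 1 + 1 = 4 ≠ 0 ⇒ I = 0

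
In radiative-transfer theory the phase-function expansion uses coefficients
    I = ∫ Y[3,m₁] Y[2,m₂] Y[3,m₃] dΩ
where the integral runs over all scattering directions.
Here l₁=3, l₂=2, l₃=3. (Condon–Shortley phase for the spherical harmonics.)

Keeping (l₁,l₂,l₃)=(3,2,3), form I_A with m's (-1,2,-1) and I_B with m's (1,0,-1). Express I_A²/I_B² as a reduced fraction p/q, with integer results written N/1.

8/3

Same 3,2,3: normalisation and zero-m 3j drop out of the ratio.
A: Δ: 2! 4! 2! / 9! → 1/3780; sum: t=2:+1/16 = 1/16; 3j²(3 2 3; -1 2 -1) = Δ·Π!·Σ² = 2/35  (sign +1)
B: Δ: 2! 4! 2! / 9! → 1/3780; sum: t=0:+1/16 t=1:−1/6 t=2:+1/96 = -3/32; 3j²(3 2 3; 1 0 -1) = Δ·Π!·Σ² = 3/140  (sign -1)
I_A²/I_B² = (2/35)/(3/140) = 8/3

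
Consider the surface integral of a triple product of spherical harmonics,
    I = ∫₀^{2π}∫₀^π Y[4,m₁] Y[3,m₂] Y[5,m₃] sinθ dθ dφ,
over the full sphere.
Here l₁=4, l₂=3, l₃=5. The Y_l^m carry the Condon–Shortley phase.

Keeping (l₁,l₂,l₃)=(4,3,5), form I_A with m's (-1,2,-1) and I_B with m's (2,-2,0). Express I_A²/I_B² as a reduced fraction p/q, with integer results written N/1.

125/192

Shared (l₁,l₂,l₃)=(4,3,5): N and (l;000)² cancel in I_A²/I_B².
A: Δ = 2!·6!·4!/13! = 1/180180; Racah Σ t=1..2: t=1:−1/1152 t=2:+1/432 = 5/3456; ⇒ 3j(4 3 5; -1 2 -1)² = 625/36036, sgn +1
B: Δ = 2!·6!·4!/13! = 1/180180; Racah Σ t=0..1: t=0:+1/576 t=1:−1/2880 = 1/720; ⇒ 3j(4 3 5; 2 -2 0)² = 80/3003, sgn -1
I_A²/I_B² = (625/36036)/(80/3003) = 125/192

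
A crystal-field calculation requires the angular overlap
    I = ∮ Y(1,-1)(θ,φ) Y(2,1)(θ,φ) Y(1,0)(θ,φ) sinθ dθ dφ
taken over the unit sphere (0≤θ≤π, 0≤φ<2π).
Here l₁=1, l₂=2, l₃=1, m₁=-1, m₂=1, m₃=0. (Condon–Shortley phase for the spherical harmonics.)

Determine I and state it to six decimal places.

-0.218510

Checks pass: Σm=0; 4 even; l₃=1∈[1,3].
(2·1+1)(2·2+1)(2·1+1) = 45
Δ: 2! 0! 2! / 5! → 1/30
sum: t=1:−1/1 = -1/1
3j²(1 2 1; 0 0 0) = Δ·Π!·Σ² = 2/15  (sign +1)
sum: t=2:+1/2 = 1/2
3j²(1 2 1; -1 1 0) = Δ·Π!·Σ² = 1/10  (sign -1)
combine: 4πI² = 45·2/15·1/10 = 3/5
take √, sign -1: I = -0.21850969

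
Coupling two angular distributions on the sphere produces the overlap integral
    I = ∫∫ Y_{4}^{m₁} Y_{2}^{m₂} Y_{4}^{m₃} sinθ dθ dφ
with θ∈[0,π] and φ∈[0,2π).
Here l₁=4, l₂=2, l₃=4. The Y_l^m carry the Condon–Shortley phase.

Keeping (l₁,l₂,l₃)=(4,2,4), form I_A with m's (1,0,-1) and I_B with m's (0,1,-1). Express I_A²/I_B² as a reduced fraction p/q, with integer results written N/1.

l's match ⇒ only the (l;m) 3-j factors differ between A and B.
A: triangle coeff Δ(4,2,4) = 1/13860; Σ_t [0,2]: t=0:+1/144 t=1:−1/48 t=2:+1/480 = -17/1440; (3j)²=289/13860 [(4 2 4; 1 0 -1)], sign=+1
B: triangle coeff Δ(4,2,4) = 1/13860; Σ_t [1,2]: t=1:−1/72 t=2:+1/96 = -1/288; (3j)²=1/462 [(4 2 4; 0 1 -1)], sign=+1
I_A²/I_B² = (289/13860)/(1/462) = 289/30

289/30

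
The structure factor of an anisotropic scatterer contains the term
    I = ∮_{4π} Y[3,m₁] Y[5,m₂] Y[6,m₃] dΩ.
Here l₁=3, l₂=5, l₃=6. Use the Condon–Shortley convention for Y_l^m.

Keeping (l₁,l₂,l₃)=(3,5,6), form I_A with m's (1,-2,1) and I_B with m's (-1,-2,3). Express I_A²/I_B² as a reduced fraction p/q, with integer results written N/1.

5/18

Same 3,5,6: normalisation and zero-m 3j drop out of the ratio.
A: Δ: 2! 4! 8! / 15! → 1/675675; sum: t=0:+1/5760 t=1:−1/8640 t=2:+1/241920 = 1/16128; 3j²(3 5 6; 1 -2 1) = Δ·Π!·Σ² = 5/1001  (sign -1)
B: Δ: 2! 4! 8! / 15! → 1/675675; sum: t=0:+1/34560 t=1:−1/8640 t=2:+1/40320 = -1/16128; 3j²(3 5 6; -1 -2 3) = Δ·Π!·Σ² = 18/1001  (sign +1)
I_A²/I_B² = (5/1001)/(18/1001) = 5/18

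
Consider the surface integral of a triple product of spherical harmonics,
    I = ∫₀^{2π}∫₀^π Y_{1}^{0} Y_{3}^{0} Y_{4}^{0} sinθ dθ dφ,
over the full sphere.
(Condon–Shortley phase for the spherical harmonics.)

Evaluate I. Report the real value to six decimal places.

Checks pass: Σm=0; 8 even; l₃=4∈[2,4].
(2·1+1)(2·3+1)(2·4+1) = 189
Δ: 0! 2! 6! / 9! → 1/252
sum: t=0:+1/36 = 1/36
3j²(1 3 4; 0 0 0) = Δ·Π!·Σ² = 4/63  (sign +1)
(m-triple is (0,0,0) — same symbol as above.)
combine: 4πI² = 189·4/63·4/63 = 16/21
take √, sign +1: I = 0.24623252

0.246233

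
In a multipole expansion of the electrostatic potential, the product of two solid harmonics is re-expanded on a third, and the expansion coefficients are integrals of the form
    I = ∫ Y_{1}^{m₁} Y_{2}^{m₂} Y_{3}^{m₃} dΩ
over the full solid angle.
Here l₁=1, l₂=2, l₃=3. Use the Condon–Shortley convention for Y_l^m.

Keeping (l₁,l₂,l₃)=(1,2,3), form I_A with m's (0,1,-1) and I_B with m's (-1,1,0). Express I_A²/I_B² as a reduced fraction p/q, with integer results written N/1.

Same 1,2,3: normalisation and zero-m 3j drop out of the ratio.
A: Δ: 0! 2! 4! / 7! → 1/105; sum: t=0:+1/6 = 1/6; 3j²(1 2 3; 0 1 -1) = Δ·Π!·Σ² = 8/105  (sign +1)
B: Δ: 0! 2! 4! / 7! → 1/105; sum: t=0:+1/12 = 1/12; 3j²(1 2 3; -1 1 0) = Δ·Π!·Σ² = 1/35  (sign -1)
I_A²/I_B² = (8/105)/(1/35) = 8/3

8/3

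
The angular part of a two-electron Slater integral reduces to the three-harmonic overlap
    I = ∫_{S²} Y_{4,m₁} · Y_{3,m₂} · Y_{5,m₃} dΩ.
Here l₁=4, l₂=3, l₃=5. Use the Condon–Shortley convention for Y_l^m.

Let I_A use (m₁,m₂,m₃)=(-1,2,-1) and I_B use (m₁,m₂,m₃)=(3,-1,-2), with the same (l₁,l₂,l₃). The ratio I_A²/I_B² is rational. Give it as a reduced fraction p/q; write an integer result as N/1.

3125/4802

Shared (l₁,l₂,l₃)=(4,3,5): N and (l;000)² cancel in I_A²/I_B².
A: Δ = 2!·6!·4!/13! = 1/180180; Racah Σ t=1..2: t=1:−1/1152 t=2:+1/432 = 5/3456; ⇒ 3j(4 3 5; -1 2 -1)² = 625/36036, sgn +1
B: Δ = 2!·6!·4!/13! = 1/180180; Racah Σ t=0..1: t=0:+1/960 t=1:−1/4320 = 7/8640; ⇒ 3j(4 3 5; 3 -1 -2)² = 343/12870, sgn -1
I_A²/I_B² = (625/36036)/(343/12870) = 3125/4802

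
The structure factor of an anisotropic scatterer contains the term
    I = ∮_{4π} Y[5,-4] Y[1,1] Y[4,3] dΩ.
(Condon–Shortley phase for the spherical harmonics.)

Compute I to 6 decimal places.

0.294638

m-sum 0 ✓  L=10 even ✓  4≤4≤6 ✓
Π(2lᵢ+1) = 11×3×9 = 297
triangle coeff Δ(5,1,4) = 1/495
Σ_t [1,1]: t=1:−1/576 = -1/576
(3j)²=5/99 [(5 1 4; 0 0 0)], sign=-1
Σ_t [2,2]: t=2:+1/10080 = 1/10080
(3j)²=4/55 [(5 1 4; -4 1 3)], sign=-1
⇒ 4πI² = 12/11
I = (+1)√(12/11/(4π)) = 0.29463840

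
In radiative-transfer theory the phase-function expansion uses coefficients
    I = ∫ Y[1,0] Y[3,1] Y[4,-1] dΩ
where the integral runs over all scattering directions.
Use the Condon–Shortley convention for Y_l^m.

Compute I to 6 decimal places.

-0.238414

Checks pass: Σm=0; 8 even; l₃=4∈[2,4].
(2·1+1)(2·3+1)(2·4+1) = 189
Δ: 0! 2! 6! / 9! → 1/252
sum: t=0:+1/36 = 1/36
3j²(1 3 4; 0 0 0) = Δ·Π!·Σ² = 4/63  (sign +1)
sum: t=0:+1/48 = 1/48
3j²(1 3 4; 0 1 -1) = Δ·Π!·Σ² = 5/84  (sign -1)
combine: 4πI² = 189·4/63·5/84 = 5/7
take √, sign -1: I = -0.23841361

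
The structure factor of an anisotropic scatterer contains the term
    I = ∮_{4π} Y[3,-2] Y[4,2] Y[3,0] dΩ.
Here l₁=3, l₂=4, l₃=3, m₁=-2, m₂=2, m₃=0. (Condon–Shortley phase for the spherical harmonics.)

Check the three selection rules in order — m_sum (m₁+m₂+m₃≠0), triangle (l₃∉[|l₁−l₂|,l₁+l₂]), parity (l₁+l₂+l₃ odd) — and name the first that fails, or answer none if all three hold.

m₁+m₂+m₃ = -2 + 2 + 0 = 0  ✓
triangle: |3−4|=1 ≤ l₃=3 ≤ 3+4=7  ✓
parity: l₁+l₂+l₃ = 10 is even  ✓

none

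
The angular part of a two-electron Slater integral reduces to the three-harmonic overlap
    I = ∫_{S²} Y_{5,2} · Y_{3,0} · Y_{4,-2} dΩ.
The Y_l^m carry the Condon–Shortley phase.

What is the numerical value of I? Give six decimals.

0.022664

m-sum 0 ✓  L=12 even ✓  2≤4≤8 ✓
Π(2lᵢ+1) = 11×7×9 = 693
triangle coeff Δ(5,3,4) = 1/180180
Σ_t [1,3]: t=1:−1/576 t=2:+1/144 t=3:−1/576 = 1/288
(3j)²=20/1001 [(5 3 4; 0 0 0)], sign=+1
Σ_t [1,3]: t=1:−1/576 t=2:+1/480 t=3:−1/8640 = 1/4320
(3j)²=1/2145 [(5 3 4; 2 0 -2)], sign=+1
⇒ 4πI² = 12/1859
I = (+1)√(12/1859/(4π)) = 0.02266449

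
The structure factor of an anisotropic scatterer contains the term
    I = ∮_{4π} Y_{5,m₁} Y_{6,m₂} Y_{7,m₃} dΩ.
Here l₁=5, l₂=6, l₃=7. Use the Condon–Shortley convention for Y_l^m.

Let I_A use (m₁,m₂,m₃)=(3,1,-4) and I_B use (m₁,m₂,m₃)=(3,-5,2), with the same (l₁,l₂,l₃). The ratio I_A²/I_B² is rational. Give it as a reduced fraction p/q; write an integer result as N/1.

27/64

l's match ⇒ only the (l;m) 3-j factors differ between A and B.
A: triangle coeff Δ(5,6,7) = 1/174594420; Σ_t [0,2]: t=0:+1/5806080 t=1:−1/1036800 t=2:+1/2073600 = -1/3225600; (3j)²=27/4199 [(5 6 7; 3 1 -4)], sign=+1
B: triangle coeff Δ(5,6,7) = 1/174594420; Σ_t [0,1]: t=0:+1/5806080 t=1:−1/29030400 = 1/7257600; (3j)²=64/4199 [(5 6 7; 3 -5 2)], sign=-1
I_A²/I_B² = (27/4199)/(64/4199) = 27/64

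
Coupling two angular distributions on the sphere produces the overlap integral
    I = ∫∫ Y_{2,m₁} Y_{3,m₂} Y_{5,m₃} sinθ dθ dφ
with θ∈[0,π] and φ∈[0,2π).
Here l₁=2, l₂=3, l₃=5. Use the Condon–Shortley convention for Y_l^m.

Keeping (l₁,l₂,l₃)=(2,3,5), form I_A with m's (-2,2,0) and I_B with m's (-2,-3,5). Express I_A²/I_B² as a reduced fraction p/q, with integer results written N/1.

l's match ⇒ only the (l;m) 3-j factors differ between A and B.
A: triangle coeff Δ(2,3,5) = 1/2310; Σ_t [0,0]: t=0:+1/2880 = 1/2880; (3j)²=1/462 [(2 3 5; -2 2 0)], sign=-1
B: triangle coeff Δ(2,3,5) = 1/2310; Σ_t [0,0]: t=0:+1/17280 = 1/17280; (3j)²=1/11 [(2 3 5; -2 -3 5)], sign=+1
I_A²/I_B² = (1/462)/(1/11) = 1/42

1/42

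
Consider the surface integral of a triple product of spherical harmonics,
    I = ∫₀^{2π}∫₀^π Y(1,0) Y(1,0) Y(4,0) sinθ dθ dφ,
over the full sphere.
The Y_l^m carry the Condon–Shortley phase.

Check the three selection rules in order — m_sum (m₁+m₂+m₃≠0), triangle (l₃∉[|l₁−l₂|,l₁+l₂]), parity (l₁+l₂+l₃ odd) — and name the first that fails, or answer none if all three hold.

m₁+m₂+m₃ = 0 + 0 + 0 = 0  ✓
triangle: |1−1|=0 ≤ l₃=4 ≤ 1+1=2  ✗
parity: l₁+l₂+l₃ = 6 is even

triangle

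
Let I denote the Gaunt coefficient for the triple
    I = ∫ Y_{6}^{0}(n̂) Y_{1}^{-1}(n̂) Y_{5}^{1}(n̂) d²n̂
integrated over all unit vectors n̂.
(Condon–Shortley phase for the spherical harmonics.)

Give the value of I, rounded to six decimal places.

0.158246

Rules hold: Σm=0, L=12 even, 5≤5≤7.
N = 13·3·11 = 429
Δ = 2!·10!·0!/13! = 1/858
Racah Σ t=1..1: t=1:−1/14400 = -1/14400
⇒ 3j(6 1 5; 0 0 0)² = 6/143, sgn +1
Racah Σ t=0..0: t=0:+1/34560 = 1/34560
⇒ 3j(6 1 5; 0 -1 1)² = 5/286, sgn +1
4πI² = N·(3j₀)²·(3jₘ)² = 45/143
I = +1·√(0.314685/4π) = 0.15824621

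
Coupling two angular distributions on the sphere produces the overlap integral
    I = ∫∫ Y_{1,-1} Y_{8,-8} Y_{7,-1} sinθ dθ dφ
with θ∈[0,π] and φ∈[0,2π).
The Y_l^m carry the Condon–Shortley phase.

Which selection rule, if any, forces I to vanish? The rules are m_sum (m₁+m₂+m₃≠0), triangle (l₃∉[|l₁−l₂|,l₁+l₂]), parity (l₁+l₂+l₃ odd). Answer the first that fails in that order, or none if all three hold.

azimuthal sum: -1 − 8 − 1 = -10  ✗
7 ≤ 7 ≤ 9 (triangle on l)
L = 1 + 8 + 7 = 16 (even)

m_sum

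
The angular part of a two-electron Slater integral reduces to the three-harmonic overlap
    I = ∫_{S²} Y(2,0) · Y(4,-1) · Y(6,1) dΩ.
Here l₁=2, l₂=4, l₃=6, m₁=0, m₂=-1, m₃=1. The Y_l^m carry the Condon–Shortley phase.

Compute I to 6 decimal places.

-0.230476

Checks pass: Σm=0; 12 even; l₃=6∈[2,6].
(2·2+1)(2·4+1)(2·6+1) = 585
Δ: 0! 4! 8! / 13! → 1/6435
sum: t=0:+1/2304 = 1/2304
3j²(2 4 6; 0 0 0) = Δ·Π!·Σ² = 5/143  (sign +1)
sum: t=0:+1/2880 = 1/2880
3j²(2 4 6; 0 -1 1) = Δ·Π!·Σ² = 14/429  (sign -1)
combine: 4πI² = 585·5/143·14/429 = 1050/1573
take √, sign -1: I = -0.23047581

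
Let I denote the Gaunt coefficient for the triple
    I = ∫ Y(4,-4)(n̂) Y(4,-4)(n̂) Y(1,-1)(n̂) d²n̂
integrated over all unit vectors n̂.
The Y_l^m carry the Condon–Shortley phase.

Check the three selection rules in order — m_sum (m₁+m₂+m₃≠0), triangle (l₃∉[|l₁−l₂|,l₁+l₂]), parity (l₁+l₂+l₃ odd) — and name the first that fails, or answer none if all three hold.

azimuthal sum: -4 − 4 − 1 = -9  ✗
0 ≤ 1 ≤ 8 (triangle on l)
L = 4 + 4 + 1 = 9 (odd)

m_sum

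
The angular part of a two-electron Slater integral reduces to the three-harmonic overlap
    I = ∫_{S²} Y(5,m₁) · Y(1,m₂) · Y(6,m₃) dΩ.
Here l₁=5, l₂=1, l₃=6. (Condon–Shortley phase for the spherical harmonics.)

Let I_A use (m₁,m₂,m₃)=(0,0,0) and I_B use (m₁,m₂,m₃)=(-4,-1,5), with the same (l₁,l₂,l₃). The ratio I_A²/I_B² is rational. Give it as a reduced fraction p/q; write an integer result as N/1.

36/55

Shared (l₁,l₂,l₃)=(5,1,6): N and (l;000)² cancel in I_A²/I_B².
A: Δ = 0!·10!·2!/13! = 1/858; Racah Σ t=0..0: t=0:+1/14400 = 1/14400; ⇒ 3j(5 1 6; 0 0 0)² = 6/143, sgn +1
B: Δ = 0!·10!·2!/13! = 1/858; Racah Σ t=0..0: t=0:+1/725760 = 1/725760; ⇒ 3j(5 1 6; -4 -1 5)² = 5/78, sgn -1
I_A²/I_B² = (6/143)/(5/78) = 36/55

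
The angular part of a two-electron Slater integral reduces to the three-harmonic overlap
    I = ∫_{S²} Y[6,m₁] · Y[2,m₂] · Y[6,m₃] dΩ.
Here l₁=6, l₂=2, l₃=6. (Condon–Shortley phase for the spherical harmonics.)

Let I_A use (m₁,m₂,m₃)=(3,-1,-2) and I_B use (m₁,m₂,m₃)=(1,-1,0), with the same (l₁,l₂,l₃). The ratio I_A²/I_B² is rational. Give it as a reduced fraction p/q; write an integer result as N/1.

150/7

l's match ⇒ only the (l;m) 3-j factors differ between A and B.
A: triangle coeff Δ(6,2,6) = 1/90090; Σ_t [0,1]: t=0:+1/60480 t=1:−1/161280 = 1/96768; (3j)²=15/1001 [(6 2 6; 3 -1 -2)], sign=+1
B: triangle coeff Δ(6,2,6) = 1/90090; Σ_t [0,1]: t=0:+1/28800 t=1:−1/34560 = 1/172800; (3j)²=1/1430 [(6 2 6; 1 -1 0)], sign=+1
I_A²/I_B² = (15/1001)/(1/1430) = 150/7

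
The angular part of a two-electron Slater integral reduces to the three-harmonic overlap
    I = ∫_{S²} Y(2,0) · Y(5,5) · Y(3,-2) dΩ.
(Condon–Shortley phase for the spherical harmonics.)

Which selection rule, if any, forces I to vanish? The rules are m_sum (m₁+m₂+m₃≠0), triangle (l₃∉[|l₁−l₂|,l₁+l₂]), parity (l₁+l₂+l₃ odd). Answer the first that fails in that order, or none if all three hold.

m_sum

m₁+m₂+m₃ = 0 + 5 − 2 = 3  ✗
triangle: |2−5|=3 ≤ l₃=3 ≤ 2+5=7
parity: l₁+l₂+l₃ = 10 is even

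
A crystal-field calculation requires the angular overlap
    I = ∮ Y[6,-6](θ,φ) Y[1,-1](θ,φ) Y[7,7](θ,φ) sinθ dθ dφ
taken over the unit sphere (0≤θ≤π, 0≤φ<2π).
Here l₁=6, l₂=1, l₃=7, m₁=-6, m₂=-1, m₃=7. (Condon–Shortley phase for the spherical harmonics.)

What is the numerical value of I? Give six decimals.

-0.333779

Rules hold: Σm=0, L=14 even, 5≤7≤7.
N = 13·3·15 = 585
Δ = 0!·12!·2!/15! = 1/1365
Racah Σ t=0..0: t=0:+1/518400 = 1/518400
⇒ 3j(6 1 7; 0 0 0)² = 7/195, sgn -1
Racah Σ t=0..0: t=0:+1/958003200 = 1/958003200
⇒ 3j(6 1 7; -6 -1 7)² = 1/15, sgn +1
4πI² = N·(3j₀)²·(3jₘ)² = 7/5
I = -1·√(1.4/4π) = -0.33377906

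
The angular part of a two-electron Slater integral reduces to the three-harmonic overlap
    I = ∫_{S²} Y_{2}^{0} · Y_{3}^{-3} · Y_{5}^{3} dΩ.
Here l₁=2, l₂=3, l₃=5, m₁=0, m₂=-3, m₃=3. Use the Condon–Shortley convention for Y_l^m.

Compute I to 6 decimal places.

m-sum 0 ✓  L=10 even ✓  1≤5≤5 ✓
Π(2lᵢ+1) = 5×7×11 = 385
triangle coeff Δ(2,3,5) = 1/2310
Σ_t [0,0]: t=0:+1/144 = 1/144
(3j)²=10/231 [(2 3 5; 0 0 0)], sign=-1
Σ_t [0,0]: t=0:+1/2880 = 1/2880
(3j)²=2/165 [(2 3 5; 0 -3 3)], sign=+1
⇒ 4πI² = 20/99
I = (-1)√(20/99/(4π)) = -0.12679218

-0.126792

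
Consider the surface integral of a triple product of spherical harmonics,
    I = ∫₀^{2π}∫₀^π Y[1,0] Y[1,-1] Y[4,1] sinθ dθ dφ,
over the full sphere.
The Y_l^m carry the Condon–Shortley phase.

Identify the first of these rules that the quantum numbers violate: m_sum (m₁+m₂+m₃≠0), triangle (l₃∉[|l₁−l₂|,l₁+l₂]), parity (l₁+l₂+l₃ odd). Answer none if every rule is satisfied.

triangle

Σmᵢ = 0  ✓
l₃∈[|l₁−l₂|,l₁+l₂]=[0,2], have l₃=4  ✗
Σlᵢ = 6 ⇒ even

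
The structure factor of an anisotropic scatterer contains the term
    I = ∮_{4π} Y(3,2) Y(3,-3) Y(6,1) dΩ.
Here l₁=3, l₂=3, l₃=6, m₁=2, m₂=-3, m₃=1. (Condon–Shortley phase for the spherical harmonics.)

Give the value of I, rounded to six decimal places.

Checks pass: Σm=0; 12 even; l₃=6∈[0,6].
(2·3+1)(2·3+1)(2·6+1) = 637
Δ: 0! 6! 6! / 13! → 1/12012
sum: t=0:+1/1296 = 1/1296
3j²(3 3 6; 0 0 0) = Δ·Π!·Σ² = 100/3003  (sign +1)
sum: t=0:+1/86400 = 1/86400
3j²(3 3 6; 2 -3 1) = Δ·Π!·Σ² = 1/1716  (sign -1)
combine: 4πI² = 637·100/3003·1/1716 = 175/14157
take √, sign -1: I = -0.03136379

-0.031364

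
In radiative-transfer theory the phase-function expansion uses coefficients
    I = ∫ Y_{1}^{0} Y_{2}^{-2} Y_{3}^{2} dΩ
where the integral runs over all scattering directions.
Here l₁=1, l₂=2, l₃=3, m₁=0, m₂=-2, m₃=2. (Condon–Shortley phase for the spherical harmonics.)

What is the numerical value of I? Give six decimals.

Checks pass: Σm=0; 6 even; l₃=3∈[1,3].
(2·1+1)(2·2+1)(2·3+1) = 105
Δ: 0! 2! 4! / 7! → 1/105
sum: t=0:+1/4 = 1/4
3j²(1 2 3; 0 0 0) = Δ·Π!·Σ² = 3/35  (sign -1)
sum: t=0:+1/24 = 1/24
3j²(1 2 3; 0 -2 2) = Δ·Π!·Σ² = 1/21  (sign -1)
combine: 4πI² = 105·3/35·1/21 = 3/7
take √, sign +1: I = 0.18467439

0.184674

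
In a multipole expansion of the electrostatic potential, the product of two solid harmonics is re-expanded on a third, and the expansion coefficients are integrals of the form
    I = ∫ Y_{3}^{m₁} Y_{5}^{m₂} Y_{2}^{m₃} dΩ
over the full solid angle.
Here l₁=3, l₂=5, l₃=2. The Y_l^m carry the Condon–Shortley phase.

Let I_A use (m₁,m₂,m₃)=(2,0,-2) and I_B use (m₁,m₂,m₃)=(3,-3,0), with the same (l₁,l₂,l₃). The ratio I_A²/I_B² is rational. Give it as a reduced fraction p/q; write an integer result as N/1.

5/28

Shared (l₁,l₂,l₃)=(3,5,2): N and (l;000)² cancel in I_A²/I_B².
A: Δ = 6!·0!·4!/11! = 1/2310; Racah Σ t=1..1: t=1:−1/2880 = -1/2880; ⇒ 3j(3 5 2; 2 0 -2)² = 1/462, sgn -1
B: Δ = 6!·0!·4!/11! = 1/2310; Racah Σ t=0..0: t=0:+1/2880 = 1/2880; ⇒ 3j(3 5 2; 3 -3 0)² = 2/165, sgn +1
I_A²/I_B² = (1/462)/(2/165) = 5/28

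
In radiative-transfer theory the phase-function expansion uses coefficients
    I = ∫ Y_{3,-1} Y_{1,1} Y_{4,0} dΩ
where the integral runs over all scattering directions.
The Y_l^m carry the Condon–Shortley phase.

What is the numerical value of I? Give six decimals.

m-sum 0 ✓  L=8 even ✓  2≤4≤4 ✓
Π(2lᵢ+1) = 7×3×9 = 189
triangle coeff Δ(3,1,4) = 1/252
Σ_t [0,0]: t=0:+1/36 = 1/36
(3j)²=4/63 [(3 1 4; 0 0 0)], sign=+1
Σ_t [0,0]: t=0:+1/96 = 1/96
(3j)²=1/42 [(3 1 4; -1 1 0)], sign=+1
⇒ 4πI² = 2/7
I = (+1)√(2/7/(4π)) = 0.15078601

0.150786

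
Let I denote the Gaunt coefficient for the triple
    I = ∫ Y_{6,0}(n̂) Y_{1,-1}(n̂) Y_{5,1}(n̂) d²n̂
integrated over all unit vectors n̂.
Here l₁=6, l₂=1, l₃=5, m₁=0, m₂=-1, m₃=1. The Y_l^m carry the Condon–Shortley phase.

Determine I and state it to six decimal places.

Checks pass: Σm=0; 12 even; l₃=5∈[5,7].
(2·6+1)(2·1+1)(2·5+1) = 429
Δ: 2! 10! 0! / 13! → 1/858
sum: t=1:−1/14400 = -1/14400
3j²(6 1 5; 0 0 0) = Δ·Π!·Σ² = 6/143  (sign +1)
sum: t=0:+1/34560 = 1/34560
3j²(6 1 5; 0 -1 1) = Δ·Π!·Σ² = 5/286  (sign +1)
combine: 4πI² = 429·6/143·5/286 = 45/143
take √, sign +1: I = 0.15824621

0.158246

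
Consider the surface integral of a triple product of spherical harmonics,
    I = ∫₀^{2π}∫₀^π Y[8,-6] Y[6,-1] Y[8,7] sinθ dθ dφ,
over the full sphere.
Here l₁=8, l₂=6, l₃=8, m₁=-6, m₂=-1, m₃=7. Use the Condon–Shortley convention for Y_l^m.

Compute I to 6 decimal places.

m-sum 0 ✓  L=22 even ✓  2≤8≤14 ✓
Π(2lᵢ+1) = 17×13×17 = 3757
triangle coeff Δ(8,6,8) = 1/13742520792
Σ_t [0,6]: t=0:+1/41803776000 t=1:−1/435456000 t=2:+1/39813120 t=3:−1/18662400 t=4:+1/39813120 t=5:−1/435456000 t=6:+1/41803776000 = -11/1393459200
(3j)²=600/96577 [(8 6 8; 0 0 0)], sign=-1
Σ_t [4,5]: t=4:+1/20901888000 t=5:−1/31352832000 = 1/62705664000
(3j)²=455/178296 [(8 6 8; -6 -1 7)], sign=-1
⇒ 4πI² = 11375/190969
I = (+1)√(11375/190969/(4π)) = 0.06884768

0.068848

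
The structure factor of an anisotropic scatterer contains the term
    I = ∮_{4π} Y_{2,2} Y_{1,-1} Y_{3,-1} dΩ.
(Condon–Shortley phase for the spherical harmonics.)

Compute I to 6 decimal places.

-0.082589

Checks pass: Σm=0; 6 even; l₃=3∈[1,3].
(2·2+1)(2·1+1)(2·3+1) = 105
Δ: 0! 4! 2! / 7! → 1/105
sum: t=0:+1/4 = 1/4
3j²(2 1 3; 0 0 0) = Δ·Π!·Σ² = 3/35  (sign -1)
sum: t=0:+1/48 = 1/48
3j²(2 1 3; 2 -1 -1) = Δ·Π!·Σ² = 1/105  (sign +1)
combine: 4πI² = 105·3/35·1/105 = 3/35
take √, sign -1: I = -0.08258890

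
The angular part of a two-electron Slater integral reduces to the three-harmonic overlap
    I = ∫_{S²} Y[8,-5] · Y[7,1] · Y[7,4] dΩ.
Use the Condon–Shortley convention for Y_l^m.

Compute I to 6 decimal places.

Rules hold: Σm=0, L=22 even, 1≤7≤15.
N = 17·15·15 = 3825
Δ = 8!·8!·6!/23! = 1/22086194130
Racah Σ t=1..7: t=1:−1/18289152000 t=2:+1/248832000 t=3:−1/24883200 t=4:+1/11943936 t=5:−1/24883200 t=6:+1/248832000 t=7:−1/18289152000 = 11/975421440
⇒ 3j(8 7 7; 0 0 0)² = 1750/289731, sgn -1
Racah Σ t=5..8: t=5:−1/1045094400 t=6:+1/348364800 t=7:−1/870912000 t=8:+1/20901888000 = 17/20901888000
⇒ 3j(8 7 7; -5 1 4)² = 17/2185, sgn -1
4πI² = N·(3j₀)²·(3jₘ)² = 446250/2482597
I = +1·√(0.179751/4π) = 0.11959997

0.119600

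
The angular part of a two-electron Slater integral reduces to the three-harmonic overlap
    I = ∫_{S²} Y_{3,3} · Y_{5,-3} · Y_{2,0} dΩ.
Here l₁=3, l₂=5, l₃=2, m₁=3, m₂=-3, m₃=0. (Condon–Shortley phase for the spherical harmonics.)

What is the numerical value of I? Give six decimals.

Checks pass: Σm=0; 10 even; l₃=2∈[2,8].
(2·3+1)(2·5+1)(2·2+1) = 385
Δ: 6! 0! 4! / 11! → 1/2310
sum: t=3:−1/144 = -1/144
3j²(3 5 2; 0 0 0) = Δ·Π!·Σ² = 10/231  (sign -1)
sum: t=0:+1/2880 = 1/2880
3j²(3 5 2; 3 -3 0) = Δ·Π!·Σ² = 2/165  (sign +1)
combine: 4πI² = 385·10/231·2/165 = 20/99
take √, sign -1: I = -0.12679218

-0.126792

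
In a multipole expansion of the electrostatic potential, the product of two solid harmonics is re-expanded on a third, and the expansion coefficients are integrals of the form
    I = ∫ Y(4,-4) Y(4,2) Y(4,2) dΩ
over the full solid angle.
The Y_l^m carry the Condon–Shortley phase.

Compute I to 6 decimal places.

0.190983

Rules hold: Σm=0, L=12 even, 0≤4≤8.
N = 9·9·9 = 729
Δ = 4!·4!·4!/13! = 1/450450
Racah Σ t=0..4: t=0:+1/13824 t=1:−1/216 t=2:+1/64 t=3:−1/216 t=4:+1/13824 = 5/768
⇒ 3j(4 4 4; 0 0 0)² = 18/1001, sgn +1
Racah Σ t=4..4: t=4:+1/2304 = 1/2304
⇒ 3j(4 4 4; -4 2 2)² = 5/143, sgn +1
4πI² = N·(3j₀)²·(3jₘ)² = 65610/143143
I = +1·√(0.458353/4π) = 0.19098314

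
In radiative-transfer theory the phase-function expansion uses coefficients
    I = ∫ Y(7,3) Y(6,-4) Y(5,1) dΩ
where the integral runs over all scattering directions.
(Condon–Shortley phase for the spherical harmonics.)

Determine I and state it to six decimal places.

m-sum 0 ✓  L=18 even ✓  1≤5≤13 ✓
Π(2lᵢ+1) = 15×13×11 = 2145
triangle coeff Δ(7,6,5) = 1/174594420
Σ_t [2,6]: t=2:+1/4147200 t=3:−1/207360 t=4:+1/82944 t=5:−1/207360 t=6:+1/4147200 = 1/345600
(3j)²=420/46189 [(7 6 5; 0 0 0)], sign=-1
Σ_t [0,2]: t=0:+1/7741440 t=1:−1/1088640 t=2:+1/1658880 = -13/69672960
(3j)²=325/149226 [(7 6 5; 3 -4 1)], sign=-1
⇒ 4πI² = 48750/1147619
I = (+1)√(48750/1147619/(4π)) = 0.05814114

0.058141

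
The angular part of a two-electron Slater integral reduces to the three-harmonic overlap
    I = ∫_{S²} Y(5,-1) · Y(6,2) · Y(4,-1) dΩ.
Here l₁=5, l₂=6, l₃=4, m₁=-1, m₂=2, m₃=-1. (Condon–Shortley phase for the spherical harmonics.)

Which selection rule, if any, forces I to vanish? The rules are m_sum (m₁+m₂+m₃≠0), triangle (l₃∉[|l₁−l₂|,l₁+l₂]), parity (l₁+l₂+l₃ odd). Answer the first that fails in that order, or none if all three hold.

parity

m₁+m₂+m₃ = -1 + 2 − 1 = 0  ✓
triangle: |5−6|=1 ≤ l₃=4 ≤ 5+6=11  ✓
parity: l₁+l₂+l₃ = 15 is odd  ✗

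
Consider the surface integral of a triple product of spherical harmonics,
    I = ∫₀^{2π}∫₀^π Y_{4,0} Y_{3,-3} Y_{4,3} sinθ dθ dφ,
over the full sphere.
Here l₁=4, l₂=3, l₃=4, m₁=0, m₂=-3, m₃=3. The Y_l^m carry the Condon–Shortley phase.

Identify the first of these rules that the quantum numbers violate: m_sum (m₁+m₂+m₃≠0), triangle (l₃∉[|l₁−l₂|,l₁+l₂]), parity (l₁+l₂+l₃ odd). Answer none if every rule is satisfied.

m₁+m₂+m₃ = 0 − 3 + 3 = 0  ✓
triangle: |4−3|=1 ≤ l₃=4 ≤ 4+3=7  ✓
parity: l₁+l₂+l₃ = 11 is odd  ✗

parity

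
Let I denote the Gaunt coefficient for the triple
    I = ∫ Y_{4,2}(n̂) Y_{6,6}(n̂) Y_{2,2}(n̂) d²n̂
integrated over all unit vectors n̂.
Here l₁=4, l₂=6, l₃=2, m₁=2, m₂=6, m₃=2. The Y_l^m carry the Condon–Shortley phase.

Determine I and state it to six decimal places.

Σmᵢ = 10 ≠ 0, so the φ-integral vanishes; I = 0

0.000000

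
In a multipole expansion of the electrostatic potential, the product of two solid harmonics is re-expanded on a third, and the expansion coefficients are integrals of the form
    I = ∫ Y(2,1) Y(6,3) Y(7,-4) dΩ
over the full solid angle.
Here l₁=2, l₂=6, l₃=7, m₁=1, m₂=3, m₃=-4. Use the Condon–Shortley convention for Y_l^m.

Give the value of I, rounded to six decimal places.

0.000000

l₁+l₂+l₃=15 is odd: 3j(l;000)=0 ⇒ I=0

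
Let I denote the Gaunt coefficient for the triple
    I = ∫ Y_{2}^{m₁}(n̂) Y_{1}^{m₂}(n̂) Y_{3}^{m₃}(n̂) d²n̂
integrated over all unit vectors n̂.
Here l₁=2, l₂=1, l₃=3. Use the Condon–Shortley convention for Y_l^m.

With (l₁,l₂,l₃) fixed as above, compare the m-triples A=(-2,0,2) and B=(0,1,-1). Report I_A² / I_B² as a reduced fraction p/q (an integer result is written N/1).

Shared (l₁,l₂,l₃)=(2,1,3): N and (l;000)² cancel in I_A²/I_B².
A: Δ = 0!·4!·2!/7! = 1/105; Racah Σ t=0..0: t=0:+1/24 = 1/24; ⇒ 3j(2 1 3; -2 0 2)² = 1/21, sgn -1
B: Δ = 0!·4!·2!/7! = 1/105; Racah Σ t=0..0: t=0:+1/8 = 1/8; ⇒ 3j(2 1 3; 0 1 -1)² = 2/35, sgn +1
I_A²/I_B² = (1/21)/(2/35) = 5/6

5/6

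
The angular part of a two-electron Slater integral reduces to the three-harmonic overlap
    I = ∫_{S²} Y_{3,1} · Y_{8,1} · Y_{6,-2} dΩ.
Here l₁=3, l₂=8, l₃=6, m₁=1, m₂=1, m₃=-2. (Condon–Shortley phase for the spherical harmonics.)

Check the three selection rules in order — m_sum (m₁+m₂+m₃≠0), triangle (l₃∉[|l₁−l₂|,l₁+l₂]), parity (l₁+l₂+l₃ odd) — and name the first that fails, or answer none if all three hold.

parity

Σmᵢ = 0  ✓
l₃∈[|l₁−l₂|,l₁+l₂]=[5,11], have l₃=6  ✓
Σlᵢ = 17 ⇒ odd  ✗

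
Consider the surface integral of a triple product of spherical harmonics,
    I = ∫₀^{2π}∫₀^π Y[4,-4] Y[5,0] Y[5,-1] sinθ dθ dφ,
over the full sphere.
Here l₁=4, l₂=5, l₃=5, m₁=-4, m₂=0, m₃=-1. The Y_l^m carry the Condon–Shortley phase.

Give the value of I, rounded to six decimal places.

Σmᵢ = -5 ≠ 0, so the φ-integral vanishes; I = 0

0.000000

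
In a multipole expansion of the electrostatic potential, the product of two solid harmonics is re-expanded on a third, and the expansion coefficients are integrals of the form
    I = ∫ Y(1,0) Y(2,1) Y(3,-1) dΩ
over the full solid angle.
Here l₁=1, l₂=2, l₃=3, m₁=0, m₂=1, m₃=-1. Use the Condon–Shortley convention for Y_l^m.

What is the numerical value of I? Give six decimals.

m-sum 0 ✓  L=6 even ✓  1≤3≤3 ✓
Π(2lᵢ+1) = 3×5×7 = 105
triangle coeff Δ(1,2,3) = 1/105
Σ_t [0,0]: t=0:+1/4 = 1/4
(3j)²=3/35 [(1 2 3; 0 0 0)], sign=-1
Σ_t [0,0]: t=0:+1/6 = 1/6
(3j)²=8/105 [(1 2 3; 0 1 -1)], sign=+1
⇒ 4πI² = 24/35
I = (-1)√(24/35/(4π)) = -0.23359668

-0.233597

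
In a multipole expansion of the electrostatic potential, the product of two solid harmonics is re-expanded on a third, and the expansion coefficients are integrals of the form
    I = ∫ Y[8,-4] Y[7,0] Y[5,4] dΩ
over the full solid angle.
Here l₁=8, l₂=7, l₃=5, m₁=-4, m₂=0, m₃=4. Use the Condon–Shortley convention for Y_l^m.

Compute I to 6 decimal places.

Rules hold: Σm=0, L=20 even, 1≤5≤15.
N = 17·15·11 = 2805
Δ = 10!·6!·4!/21! = 1/814773960
Racah Σ t=3..7: t=3:−1/87091200 t=4:+1/4976640 t=5:−1/2073600 t=6:+1/4976640 t=7:−1/87091200 = -1/9676800
⇒ 3j(8 7 5; 0 0 0)² = 360/46189, sgn +1
Racah Σ t=6..7: t=6:+1/74649600 t=7:−1/87091200 = 1/522547200
⇒ 3j(8 7 5; -4 0 4)² = 2/4199, sgn -1
4πI² = N·(3j₀)²·(3jₘ)² = 10800/1037153
I = -1·√(0.0104131/4π) = -0.02878628

-0.028786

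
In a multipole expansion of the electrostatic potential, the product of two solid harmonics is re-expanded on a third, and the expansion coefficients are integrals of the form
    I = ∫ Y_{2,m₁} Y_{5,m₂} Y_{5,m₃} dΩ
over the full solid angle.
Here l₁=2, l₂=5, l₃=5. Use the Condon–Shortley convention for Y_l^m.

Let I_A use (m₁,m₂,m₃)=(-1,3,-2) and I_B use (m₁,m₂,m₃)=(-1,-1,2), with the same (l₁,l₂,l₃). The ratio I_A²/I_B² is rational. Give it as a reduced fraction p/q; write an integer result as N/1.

50/21

Same 2,5,5: normalisation and zero-m 3j drop out of the ratio.
A: Δ: 2! 2! 8! / 13! → 1/38610; sum: t=1:−1/10080 t=2:+1/2880 = 1/4032; 3j²(2 5 5; -1 3 -2) = Δ·Π!·Σ² = 10/429  (sign -1)
B: Δ: 2! 2! 8! / 13! → 1/38610; sum: t=1:−1/1440 t=2:+1/2880 = -1/2880; 3j²(2 5 5; -1 -1 2) = Δ·Π!·Σ² = 7/715  (sign +1)
I_A²/I_B² = (10/429)/(7/715) = 50/21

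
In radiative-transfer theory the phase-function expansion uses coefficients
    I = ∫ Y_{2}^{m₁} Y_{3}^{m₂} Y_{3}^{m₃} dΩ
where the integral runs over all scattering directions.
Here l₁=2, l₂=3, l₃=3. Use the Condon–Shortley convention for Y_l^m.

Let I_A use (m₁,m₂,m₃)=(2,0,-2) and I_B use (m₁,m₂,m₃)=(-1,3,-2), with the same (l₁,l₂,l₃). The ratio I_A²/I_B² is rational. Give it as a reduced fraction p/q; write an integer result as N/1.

Shared (l₁,l₂,l₃)=(2,3,3): N and (l;000)² cancel in I_A²/I_B².
A: Δ = 2!·2!·4!/9! = 1/3780; Racah Σ t=0..0: t=0:+1/24 = 1/24; ⇒ 3j(2 3 3; 2 0 -2)² = 1/21, sgn -1
B: Δ = 2!·2!·4!/9! = 1/3780; Racah Σ t=2..2: t=2:+1/48 = 1/48; ⇒ 3j(2 3 3; -1 3 -2)² = 5/84, sgn -1
I_A²/I_B² = (1/21)/(5/84) = 4/5

4/5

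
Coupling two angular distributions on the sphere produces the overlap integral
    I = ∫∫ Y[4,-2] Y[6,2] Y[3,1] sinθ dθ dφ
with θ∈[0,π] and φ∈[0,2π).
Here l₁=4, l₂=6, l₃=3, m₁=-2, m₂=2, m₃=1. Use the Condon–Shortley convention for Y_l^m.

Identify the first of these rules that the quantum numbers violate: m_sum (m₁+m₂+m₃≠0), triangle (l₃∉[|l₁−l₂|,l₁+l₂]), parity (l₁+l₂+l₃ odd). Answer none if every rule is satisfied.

m_sum

azimuthal sum: -2 + 2 + 1 = 1  ✗
2 ≤ 3 ≤ 10 (triangle on l)
L = 4 + 6 + 3 = 13 (odd)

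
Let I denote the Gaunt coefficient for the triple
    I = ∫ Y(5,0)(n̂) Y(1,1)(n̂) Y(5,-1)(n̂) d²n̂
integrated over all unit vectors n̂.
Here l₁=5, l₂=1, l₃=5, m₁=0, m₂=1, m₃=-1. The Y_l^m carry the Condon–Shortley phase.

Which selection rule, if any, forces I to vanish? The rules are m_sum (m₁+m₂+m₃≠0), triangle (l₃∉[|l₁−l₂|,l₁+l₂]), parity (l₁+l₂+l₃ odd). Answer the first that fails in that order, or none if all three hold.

parity

m₁+m₂+m₃ = 0 + 1 − 1 = 0  ✓
triangle: |5−1|=4 ≤ l₃=5 ≤ 5+1=6  ✓
parity: l₁+l₂+l₃ = 11 is odd  ✗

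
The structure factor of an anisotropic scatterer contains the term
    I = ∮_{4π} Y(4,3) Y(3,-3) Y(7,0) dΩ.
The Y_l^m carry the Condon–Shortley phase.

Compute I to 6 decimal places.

m-sum 0 ✓  L=14 even ✓  1≤7≤7 ✓
Π(2lᵢ+1) = 9×7×15 = 945
triangle coeff Δ(4,3,7) = 1/45045
Σ_t [0,0]: t=0:+1/20736 = 1/20736
(3j)²=35/1287 [(4 3 7; 0 0 0)], sign=-1
Σ_t [0,0]: t=0:+1/3628800 = 1/3628800
(3j)²=1/6435 [(4 3 7; 3 -3 0)], sign=-1
⇒ 4πI² = 245/61347
I = (+1)√(245/61347/(4π)) = 0.01782713

0.017827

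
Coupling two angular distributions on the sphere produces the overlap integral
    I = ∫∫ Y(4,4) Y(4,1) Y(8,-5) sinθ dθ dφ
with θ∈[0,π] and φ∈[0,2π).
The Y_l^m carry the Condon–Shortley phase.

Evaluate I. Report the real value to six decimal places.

m-sum 0 ✓  L=16 even ✓  0≤8≤8 ✓
Π(2lᵢ+1) = 9×9×17 = 1377
triangle coeff Δ(4,4,8) = 1/218790
Σ_t [0,0]: t=0:+1/331776 = 1/331776
(3j)²=490/21879 [(4 4 8; 0 0 0)], sign=+1
Σ_t [0,0]: t=0:+1/29030400 = 1/29030400
(3j)²=1/170 [(4 4 8; 4 1 -5)], sign=-1
⇒ 4πI² = 441/2431
I = (-1)√(441/2431/(4π)) = -0.12014948

-0.120149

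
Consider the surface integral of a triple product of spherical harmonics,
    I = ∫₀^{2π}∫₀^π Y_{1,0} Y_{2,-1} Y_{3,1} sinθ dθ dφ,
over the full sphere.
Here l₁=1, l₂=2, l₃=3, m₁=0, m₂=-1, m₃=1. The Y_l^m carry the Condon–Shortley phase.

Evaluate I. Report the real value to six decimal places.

-0.233597

m-sum 0 ✓  L=6 even ✓  1≤3≤3 ✓
Π(2lᵢ+1) = 3×5×7 = 105
triangle coeff Δ(1,2,3) = 1/105
Σ_t [0,0]: t=0:+1/4 = 1/4
(3j)²=3/35 [(1 2 3; 0 0 0)], sign=-1
Σ_t [0,0]: t=0:+1/6 = 1/6
(3j)²=8/105 [(1 2 3; 0 -1 1)], sign=+1
⇒ 4πI² = 24/35
I = (-1)√(24/35/(4π)) = -0.23359668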